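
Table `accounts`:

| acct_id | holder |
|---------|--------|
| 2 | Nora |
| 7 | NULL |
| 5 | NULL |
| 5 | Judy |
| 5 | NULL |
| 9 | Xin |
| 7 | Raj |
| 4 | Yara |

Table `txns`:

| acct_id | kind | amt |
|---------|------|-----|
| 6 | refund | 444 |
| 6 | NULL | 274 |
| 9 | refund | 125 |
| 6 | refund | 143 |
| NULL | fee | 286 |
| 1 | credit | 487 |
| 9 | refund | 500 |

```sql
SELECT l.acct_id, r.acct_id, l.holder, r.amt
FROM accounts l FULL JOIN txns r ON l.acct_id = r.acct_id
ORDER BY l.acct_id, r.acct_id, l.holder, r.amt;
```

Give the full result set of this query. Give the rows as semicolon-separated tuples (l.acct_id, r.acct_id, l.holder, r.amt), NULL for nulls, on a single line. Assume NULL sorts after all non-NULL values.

FULL OUTER JOIN keeps every row from both sides; unmatched rows get NULL for the other side's columns.
Matching on l.acct_id = r.acct_id. A NULL in a compared column never satisfies the condition.
- l row (acct_id=2): no match → kept, r columns NULL.
- l row (acct_id=7): no match → kept, r columns NULL.
- l row (acct_id=5): no match → kept, r columns NULL.
- l row (acct_id=5): no match → kept, r columns NULL.
- l row (acct_id=5): no match → kept, r columns NULL.
- l row (acct_id=9): matches 2 r row(s) → 2 output row(s).
- l row (acct_id=7): no match → kept, r columns NULL.
- l row (acct_id=4): no match → kept, r columns NULL.
- 5 r row(s) had no l match → kept, l columns NULL.

(2, NULL, Nora, NULL); (4, NULL, Yara, NULL); (5, NULL, Judy, NULL); (5, NULL, NULL, NULL); (5, NULL, NULL, NULL); (7, NULL, Raj, NULL); (7, NULL, NULL, NULL); (9, 9, Xin, 125); (9, 9, Xin, 500); (NULL, 1, NULL, 487); (NULL, 6, NULL, 143); (NULL, 6, NULL, 274); (NULL, 6, NULL, 444); (NULL, NULL, NULL, 286)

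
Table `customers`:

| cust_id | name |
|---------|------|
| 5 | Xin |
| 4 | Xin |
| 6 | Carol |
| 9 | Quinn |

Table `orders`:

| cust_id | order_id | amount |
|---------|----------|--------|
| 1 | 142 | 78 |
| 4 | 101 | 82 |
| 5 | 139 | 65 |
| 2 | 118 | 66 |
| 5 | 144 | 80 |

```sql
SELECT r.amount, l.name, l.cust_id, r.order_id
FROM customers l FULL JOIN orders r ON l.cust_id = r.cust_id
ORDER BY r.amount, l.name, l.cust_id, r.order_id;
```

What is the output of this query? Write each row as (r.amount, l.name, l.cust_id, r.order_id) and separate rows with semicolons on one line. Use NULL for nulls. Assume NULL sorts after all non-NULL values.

FULL OUTER JOIN keeps every row from both sides; unmatched rows get NULL for the other side's columns.
Matching on l.cust_id = r.cust_id.
Matched pairs: 3; unmatched l rows kept: 2; unmatched r rows kept: 2.

(65, Xin, 5, 139); (66, NULL, NULL, 118); (78, NULL, NULL, 142); (80, Xin, 5, 144); (82, Xin, 4, 101); (NULL, Carol, 6, NULL); (NULL, Quinn, 9, NULL)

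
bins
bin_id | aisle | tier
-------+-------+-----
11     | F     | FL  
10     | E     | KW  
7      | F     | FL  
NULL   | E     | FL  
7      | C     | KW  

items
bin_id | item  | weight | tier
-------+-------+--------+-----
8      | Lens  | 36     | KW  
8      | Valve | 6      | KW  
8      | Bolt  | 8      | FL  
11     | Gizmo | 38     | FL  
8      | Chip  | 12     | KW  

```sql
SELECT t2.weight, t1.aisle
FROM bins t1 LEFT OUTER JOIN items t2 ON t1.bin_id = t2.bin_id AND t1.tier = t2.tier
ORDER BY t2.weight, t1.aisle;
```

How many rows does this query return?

5

LEFT JOIN keeps every row from `bins`; unmatched rows get NULL for `items`'s columns.
Matching on t1.bin_id = t2.bin_id AND t1.tier = t2.tier. A NULL in a compared column never satisfies the condition.
- t1 row (bin_id=11, tier=FL): matches 1 t2 row(s) → 1 output row(s).
- t1 row (bin_id=10, tier=KW): no match → kept, t2 columns NULL.
- t1 row (bin_id=7, tier=FL): no match → kept, t2 columns NULL.
- t1 row (bin_id=NULL, tier=FL): no match → kept, t2 columns NULL.
- t1 row (bin_id=7, tier=KW): no match → kept, t2 columns NULL.
Total: 1 matched + 4 padded = 5 rows.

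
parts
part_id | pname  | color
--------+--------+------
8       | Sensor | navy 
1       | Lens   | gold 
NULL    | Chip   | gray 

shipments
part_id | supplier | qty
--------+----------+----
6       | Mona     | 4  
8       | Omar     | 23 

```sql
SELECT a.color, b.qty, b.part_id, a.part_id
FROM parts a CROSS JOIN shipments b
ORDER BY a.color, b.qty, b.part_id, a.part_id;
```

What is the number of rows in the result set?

CROSS JOIN pairs every row of `parts` with every row of `shipments`: 3 × 2 = 6 rows.

6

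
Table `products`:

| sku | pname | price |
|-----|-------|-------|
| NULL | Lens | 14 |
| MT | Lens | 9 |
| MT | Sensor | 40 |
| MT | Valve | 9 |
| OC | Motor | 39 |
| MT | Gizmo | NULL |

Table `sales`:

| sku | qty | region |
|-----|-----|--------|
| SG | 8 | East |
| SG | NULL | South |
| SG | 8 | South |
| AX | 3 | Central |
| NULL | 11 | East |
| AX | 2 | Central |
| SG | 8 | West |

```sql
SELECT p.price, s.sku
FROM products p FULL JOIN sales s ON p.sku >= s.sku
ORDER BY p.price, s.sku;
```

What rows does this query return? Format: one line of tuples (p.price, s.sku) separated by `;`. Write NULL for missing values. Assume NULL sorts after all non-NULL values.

(9, AX); (9, AX); (9, AX); (9, AX); (14, NULL); (39, AX); (39, AX); (40, AX); (40, AX); (NULL, AX); (NULL, AX); (NULL, SG); (NULL, SG); (NULL, SG); (NULL, SG); (NULL, NULL)

FULL OUTER JOIN keeps every row from both sides; unmatched rows get NULL for the other side's columns.
Matching on p.sku >= s.sku. A NULL in a compared column never satisfies the condition.
Matched pairs: 10; unmatched p rows kept: 1; unmatched s rows kept: 5.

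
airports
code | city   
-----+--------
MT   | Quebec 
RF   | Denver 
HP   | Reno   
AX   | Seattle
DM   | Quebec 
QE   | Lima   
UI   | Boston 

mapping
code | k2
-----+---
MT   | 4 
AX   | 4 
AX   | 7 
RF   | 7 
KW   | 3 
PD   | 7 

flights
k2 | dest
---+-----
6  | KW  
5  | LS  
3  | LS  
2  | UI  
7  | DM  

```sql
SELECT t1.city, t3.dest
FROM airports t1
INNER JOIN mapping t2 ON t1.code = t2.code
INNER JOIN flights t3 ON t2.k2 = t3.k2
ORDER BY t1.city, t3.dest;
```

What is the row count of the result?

2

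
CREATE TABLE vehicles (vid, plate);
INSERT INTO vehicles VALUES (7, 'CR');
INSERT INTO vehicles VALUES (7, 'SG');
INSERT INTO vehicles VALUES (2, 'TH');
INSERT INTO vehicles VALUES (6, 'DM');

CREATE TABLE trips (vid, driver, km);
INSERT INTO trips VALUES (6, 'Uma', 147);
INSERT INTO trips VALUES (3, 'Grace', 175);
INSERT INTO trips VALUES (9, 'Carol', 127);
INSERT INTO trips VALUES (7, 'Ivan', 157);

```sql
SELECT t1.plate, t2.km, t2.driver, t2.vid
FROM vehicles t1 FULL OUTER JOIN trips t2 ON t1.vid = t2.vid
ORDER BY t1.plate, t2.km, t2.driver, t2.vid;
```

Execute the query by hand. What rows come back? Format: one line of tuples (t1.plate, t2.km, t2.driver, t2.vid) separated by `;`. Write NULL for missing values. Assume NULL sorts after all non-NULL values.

FULL OUTER JOIN keeps every row from both sides; unmatched rows get NULL for the other side's columns.
Matching on t1.vid = t2.vid.
Matched pairs: 3; unmatched t1 rows kept: 1; unmatched t2 rows kept: 2.

(CR, 157, Ivan, 7); (DM, 147, Uma, 6); (SG, 157, Ivan, 7); (TH, NULL, NULL, NULL); (NULL, 127, Carol, 9); (NULL, 175, Grace, 3)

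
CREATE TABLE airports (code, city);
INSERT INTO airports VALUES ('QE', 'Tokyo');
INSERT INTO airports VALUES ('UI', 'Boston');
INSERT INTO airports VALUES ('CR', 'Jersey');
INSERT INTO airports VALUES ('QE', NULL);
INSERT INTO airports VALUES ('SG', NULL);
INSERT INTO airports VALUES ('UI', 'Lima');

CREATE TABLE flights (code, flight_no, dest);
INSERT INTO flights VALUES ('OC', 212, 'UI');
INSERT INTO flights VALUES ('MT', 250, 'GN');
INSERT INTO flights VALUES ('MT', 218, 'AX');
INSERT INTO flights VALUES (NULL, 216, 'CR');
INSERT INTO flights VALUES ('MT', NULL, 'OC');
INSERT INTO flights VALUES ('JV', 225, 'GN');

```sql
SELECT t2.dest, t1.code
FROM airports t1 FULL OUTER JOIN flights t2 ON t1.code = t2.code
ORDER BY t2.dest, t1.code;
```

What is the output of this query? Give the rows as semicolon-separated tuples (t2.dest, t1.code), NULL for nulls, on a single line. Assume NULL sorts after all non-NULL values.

(AX, NULL); (CR, NULL); (GN, NULL); (GN, NULL); (OC, NULL); (UI, NULL); (NULL, CR); (NULL, QE); (NULL, QE); (NULL, SG); (NULL, UI); (NULL, UI)

FULL OUTER JOIN keeps every row from both sides; unmatched rows get NULL for the other side's columns.
Matching on t1.code = t2.code. A NULL in a compared column never satisfies the condition.
Matched pairs: 0; unmatched t1 rows kept: 6; unmatched t2 rows kept: 6.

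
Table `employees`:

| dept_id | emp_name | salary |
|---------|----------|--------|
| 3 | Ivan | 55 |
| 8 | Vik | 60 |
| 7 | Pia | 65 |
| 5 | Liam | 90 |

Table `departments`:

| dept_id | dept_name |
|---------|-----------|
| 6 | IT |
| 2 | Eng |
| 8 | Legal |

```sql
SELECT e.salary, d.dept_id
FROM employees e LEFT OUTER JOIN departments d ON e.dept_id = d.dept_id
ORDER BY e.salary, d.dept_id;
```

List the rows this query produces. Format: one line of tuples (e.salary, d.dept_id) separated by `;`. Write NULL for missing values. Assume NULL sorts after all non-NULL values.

(55, NULL); (60, 8); (65, NULL); (90, NULL)

LEFT JOIN keeps every row from `employees`; unmatched rows get NULL for `departments`'s columns.
Matching on e.dept_id = d.dept_id.
- e (dept_id=3) has no partner → padded with NULL.
- e (dept_id=8) pairs with 1 row(s) of d.
- e (dept_id=7) has no partner → padded with NULL.
- e (dept_id=5) has no partner → padded with NULL.
After projecting and ordering:
e.salary | d.dept_id
55 | NULL
60 | 8
65 | NULL
90 | NULL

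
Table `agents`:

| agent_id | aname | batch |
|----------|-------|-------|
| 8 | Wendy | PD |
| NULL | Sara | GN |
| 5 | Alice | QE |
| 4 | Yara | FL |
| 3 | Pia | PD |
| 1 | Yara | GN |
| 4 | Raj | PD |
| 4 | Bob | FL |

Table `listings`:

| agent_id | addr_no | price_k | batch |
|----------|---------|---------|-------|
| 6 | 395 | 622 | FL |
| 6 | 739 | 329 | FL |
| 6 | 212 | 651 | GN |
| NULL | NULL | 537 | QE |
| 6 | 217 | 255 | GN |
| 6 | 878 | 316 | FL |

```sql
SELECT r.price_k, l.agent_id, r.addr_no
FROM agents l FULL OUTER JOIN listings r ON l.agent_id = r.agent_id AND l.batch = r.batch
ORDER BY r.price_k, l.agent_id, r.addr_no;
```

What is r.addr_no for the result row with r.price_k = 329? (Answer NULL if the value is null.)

739

FULL OUTER JOIN keeps every row from both sides; unmatched rows get NULL for the other side's columns.
Matching on l.agent_id = r.agent_id AND l.batch = r.batch. A NULL in a compared column never satisfies the condition.
Matched pairs: 0; unmatched l rows kept: 8; unmatched r rows kept: 6.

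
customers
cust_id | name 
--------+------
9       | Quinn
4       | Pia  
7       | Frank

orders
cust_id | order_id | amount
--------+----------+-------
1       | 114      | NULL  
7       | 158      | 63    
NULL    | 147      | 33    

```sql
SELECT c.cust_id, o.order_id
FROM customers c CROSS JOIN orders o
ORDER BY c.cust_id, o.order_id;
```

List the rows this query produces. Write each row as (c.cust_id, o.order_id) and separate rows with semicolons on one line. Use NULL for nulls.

(4, 114); (4, 147); (4, 158); (7, 114); (7, 147); (7, 158); (9, 114); (9, 147); (9, 158)

CROSS JOIN pairs every row of `customers` with every row of `orders`: 3 × 3 = 9 rows.
After projecting and ordering:
c.cust_id | o.order_id
4 | 114
4 | 147
4 | 158
7 | 114
7 | 147
7 | 158
9 | 114
9 | 147
9 | 158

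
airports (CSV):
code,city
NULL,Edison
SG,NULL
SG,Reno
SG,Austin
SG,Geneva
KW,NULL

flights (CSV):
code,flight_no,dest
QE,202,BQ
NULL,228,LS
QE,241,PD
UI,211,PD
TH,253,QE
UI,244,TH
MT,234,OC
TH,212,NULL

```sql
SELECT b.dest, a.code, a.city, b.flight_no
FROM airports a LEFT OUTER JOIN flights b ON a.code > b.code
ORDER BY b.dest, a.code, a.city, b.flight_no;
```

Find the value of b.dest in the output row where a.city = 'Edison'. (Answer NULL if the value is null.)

NULL

LEFT JOIN keeps every row from `airports`; unmatched rows get NULL for `flights`'s columns.
Matching on a.code > b.code. A NULL in a compared column never satisfies the condition.
Matched pairs: 12; unmatched a rows kept: 2.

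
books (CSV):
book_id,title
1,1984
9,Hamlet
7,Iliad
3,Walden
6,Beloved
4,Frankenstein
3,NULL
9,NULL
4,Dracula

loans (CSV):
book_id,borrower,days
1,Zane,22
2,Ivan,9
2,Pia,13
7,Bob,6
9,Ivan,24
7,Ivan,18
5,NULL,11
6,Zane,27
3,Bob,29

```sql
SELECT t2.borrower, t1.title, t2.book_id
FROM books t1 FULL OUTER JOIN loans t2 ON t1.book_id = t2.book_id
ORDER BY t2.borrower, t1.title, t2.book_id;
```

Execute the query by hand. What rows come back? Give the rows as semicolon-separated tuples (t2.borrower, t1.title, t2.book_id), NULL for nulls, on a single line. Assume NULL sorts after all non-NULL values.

(Bob, Iliad, 7); (Bob, Walden, 3); (Bob, NULL, 3); (Ivan, Hamlet, 9); (Ivan, Iliad, 7); (Ivan, NULL, 2); (Ivan, NULL, 9); (Pia, NULL, 2); (Zane, 1984, 1); (Zane, Beloved, 6); (NULL, Dracula, NULL); (NULL, Frankenstein, NULL); (NULL, NULL, 5)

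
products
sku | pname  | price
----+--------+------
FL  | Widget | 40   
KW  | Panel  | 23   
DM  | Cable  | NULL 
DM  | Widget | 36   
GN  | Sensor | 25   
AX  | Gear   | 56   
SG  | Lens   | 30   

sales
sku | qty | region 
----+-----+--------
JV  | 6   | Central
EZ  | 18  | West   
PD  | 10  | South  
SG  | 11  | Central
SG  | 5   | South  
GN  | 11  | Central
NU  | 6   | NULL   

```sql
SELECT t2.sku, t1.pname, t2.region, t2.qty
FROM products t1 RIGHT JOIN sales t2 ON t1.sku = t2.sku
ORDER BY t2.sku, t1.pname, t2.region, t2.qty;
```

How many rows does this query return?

RIGHT JOIN keeps every row from `sales`; unmatched rows get NULL for `products`'s columns.
Matching on t1.sku = t2.sku.
- t1 (sku=FL) has no partner in t2.
- t1 (sku=KW) has no partner in t2.
- t1 (sku=DM) has no partner in t2.
- t1 (sku=DM) has no partner in t2.
- t1 (sku=GN) pairs with 1 row(s) of t2.
- t1 (sku=AX) has no partner in t2.
- t1 (sku=SG) pairs with 2 row(s) of t2.
- 4 row(s) from t2 found no t1 partner → padded with NULL.
Total: 3 matched + 4 padded = 7 rows.

7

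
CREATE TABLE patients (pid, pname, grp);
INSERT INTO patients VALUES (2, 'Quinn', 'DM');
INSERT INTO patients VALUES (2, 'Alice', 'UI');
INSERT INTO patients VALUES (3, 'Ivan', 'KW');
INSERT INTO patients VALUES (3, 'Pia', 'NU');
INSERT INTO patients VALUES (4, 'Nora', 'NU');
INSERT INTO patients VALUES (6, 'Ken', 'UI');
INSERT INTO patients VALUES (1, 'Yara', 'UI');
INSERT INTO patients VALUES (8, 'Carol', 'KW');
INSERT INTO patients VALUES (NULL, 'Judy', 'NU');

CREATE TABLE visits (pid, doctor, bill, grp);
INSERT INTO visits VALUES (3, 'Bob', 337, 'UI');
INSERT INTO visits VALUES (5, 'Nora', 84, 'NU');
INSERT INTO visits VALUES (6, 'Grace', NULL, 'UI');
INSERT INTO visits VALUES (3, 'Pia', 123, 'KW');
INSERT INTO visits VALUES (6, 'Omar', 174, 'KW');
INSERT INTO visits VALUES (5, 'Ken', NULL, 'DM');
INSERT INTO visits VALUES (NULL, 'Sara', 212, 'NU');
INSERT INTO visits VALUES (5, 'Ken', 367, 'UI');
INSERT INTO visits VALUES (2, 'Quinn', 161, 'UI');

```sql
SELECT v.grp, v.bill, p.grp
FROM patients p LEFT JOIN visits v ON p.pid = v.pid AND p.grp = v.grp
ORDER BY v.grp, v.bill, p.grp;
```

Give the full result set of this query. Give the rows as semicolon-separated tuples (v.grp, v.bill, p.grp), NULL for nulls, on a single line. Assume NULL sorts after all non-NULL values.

(KW, 123, KW); (UI, 161, UI); (UI, NULL, UI); (NULL, NULL, DM); (NULL, NULL, KW); (NULL, NULL, NU); (NULL, NULL, NU); (NULL, NULL, NU); (NULL, NULL, UI)

LEFT JOIN keeps every row from `patients`; unmatched rows get NULL for `visits`'s columns.
Matching on p.pid = v.pid AND p.grp = v.grp. A NULL in a compared column never satisfies the condition.
- p (pid=2, grp=DM) has no partner → padded with NULL.
- p (pid=2, grp=UI) pairs with 1 row(s) of v.
- p (pid=3, grp=KW) pairs with 1 row(s) of v.
- p (pid=3, grp=NU) has no partner → padded with NULL.
- p (pid=4, grp=NU) has no partner → padded with NULL.
- p (pid=6, grp=UI) pairs with 1 row(s) of v.
- p (pid=1, grp=UI) has no partner → padded with NULL.
- p (pid=8, grp=KW) has no partner → padded with NULL.
- p (pid=NULL, grp=NU) has no partner → padded with NULL.
After projecting and ordering:
v.grp | v.bill | p.grp
KW | 123 | KW
UI | 161 | UI
UI | NULL | UI
NULL | NULL | DM
NULL | NULL | KW
NULL | NULL | NU
NULL | NULL | NU
NULL | NULL | NU
NULL | NULL | UI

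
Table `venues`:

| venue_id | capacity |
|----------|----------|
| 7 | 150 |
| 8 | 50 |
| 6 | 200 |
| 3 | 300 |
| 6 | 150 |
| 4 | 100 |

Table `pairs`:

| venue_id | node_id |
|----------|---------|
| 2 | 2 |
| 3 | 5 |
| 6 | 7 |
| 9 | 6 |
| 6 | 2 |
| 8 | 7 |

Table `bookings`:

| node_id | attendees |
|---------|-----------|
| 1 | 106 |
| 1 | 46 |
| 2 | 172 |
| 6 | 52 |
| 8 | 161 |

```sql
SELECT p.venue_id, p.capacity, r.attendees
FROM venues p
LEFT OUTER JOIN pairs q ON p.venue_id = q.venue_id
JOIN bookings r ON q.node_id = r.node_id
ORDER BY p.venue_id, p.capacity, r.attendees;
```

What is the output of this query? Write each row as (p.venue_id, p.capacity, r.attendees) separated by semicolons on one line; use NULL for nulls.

Joins associate left-to-right: venues LEFT JOIN pairs on venue_id gives 8 intermediate row(s).
Then INNER JOIN `bookings r` on node_id: keep only rows whose q.node_id appears in r.

(6, 150, 172); (6, 200, 172)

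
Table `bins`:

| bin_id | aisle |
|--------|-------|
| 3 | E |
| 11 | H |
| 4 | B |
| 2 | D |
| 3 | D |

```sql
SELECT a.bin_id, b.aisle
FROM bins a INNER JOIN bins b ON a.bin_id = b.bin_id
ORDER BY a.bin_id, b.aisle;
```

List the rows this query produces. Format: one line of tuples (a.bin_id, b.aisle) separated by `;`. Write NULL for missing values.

(2, D); (3, D); (3, D); (3, E); (3, E); (4, B); (11, H)

INNER JOIN keeps only pairs where the ON condition holds.
Matching on a.bin_id = b.bin_id.
- bin_id=3: 2 matching b row(s), so 2 row(s) emitted.
- bin_id=11: 1 matching b row(s), so 1 row(s) emitted.
- bin_id=4: 1 matching b row(s), so 1 row(s) emitted.
- bin_id=2: 1 matching b row(s), so 1 row(s) emitted.
- bin_id=3: 2 matching b row(s), so 2 row(s) emitted.
After projecting and ordering:
a.bin_id | b.aisle
2 | D
3 | D
3 | D
3 | E
3 | E
4 | B
11 | H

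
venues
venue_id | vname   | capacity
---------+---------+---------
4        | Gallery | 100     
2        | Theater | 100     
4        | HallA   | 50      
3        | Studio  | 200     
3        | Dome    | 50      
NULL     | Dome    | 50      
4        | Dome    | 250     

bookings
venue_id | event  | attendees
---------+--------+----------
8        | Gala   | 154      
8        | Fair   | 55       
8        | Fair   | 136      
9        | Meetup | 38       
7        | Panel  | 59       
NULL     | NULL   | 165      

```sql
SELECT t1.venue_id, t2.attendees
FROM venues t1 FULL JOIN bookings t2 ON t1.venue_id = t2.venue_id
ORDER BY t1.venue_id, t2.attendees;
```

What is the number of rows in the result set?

FULL OUTER JOIN keeps every row from both sides; unmatched rows get NULL for the other side's columns.
Matching on t1.venue_id = t2.venue_id. A NULL in a compared column never satisfies the condition.
- t1 row (venue_id=4): no match → kept, t2 columns NULL.
- t1 row (venue_id=2): no match → kept, t2 columns NULL.
- t1 row (venue_id=4): no match → kept, t2 columns NULL.
- t1 row (venue_id=3): no match → kept, t2 columns NULL.
- t1 row (venue_id=3): no match → kept, t2 columns NULL.
- t1 row (venue_id=NULL): no match → kept, t2 columns NULL.
- t1 row (venue_id=4): no match → kept, t2 columns NULL.
- 6 row(s) from t2 found no t1 partner → padded with NULL.
Total: 0 matched + 13 padded = 13 rows.

13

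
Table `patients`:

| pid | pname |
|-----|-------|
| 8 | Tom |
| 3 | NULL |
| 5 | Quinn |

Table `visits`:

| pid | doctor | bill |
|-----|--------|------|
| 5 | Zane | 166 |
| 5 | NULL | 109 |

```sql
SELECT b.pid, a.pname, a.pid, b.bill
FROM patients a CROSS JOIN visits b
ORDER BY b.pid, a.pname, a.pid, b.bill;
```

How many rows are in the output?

CROSS JOIN pairs every row of `patients` with every row of `visits`: 3 × 2 = 6 rows.

6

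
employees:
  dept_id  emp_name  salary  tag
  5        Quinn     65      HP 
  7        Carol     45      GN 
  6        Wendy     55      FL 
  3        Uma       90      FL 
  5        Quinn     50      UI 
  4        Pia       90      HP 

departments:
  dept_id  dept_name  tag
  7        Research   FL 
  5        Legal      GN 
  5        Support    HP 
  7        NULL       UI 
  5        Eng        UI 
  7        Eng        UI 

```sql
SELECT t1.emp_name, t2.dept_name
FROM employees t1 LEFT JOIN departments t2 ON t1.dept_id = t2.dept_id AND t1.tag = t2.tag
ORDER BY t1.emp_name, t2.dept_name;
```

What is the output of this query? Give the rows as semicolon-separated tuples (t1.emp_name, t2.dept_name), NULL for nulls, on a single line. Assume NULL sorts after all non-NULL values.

LEFT JOIN keeps every row from `employees`; unmatched rows get NULL for `departments`'s columns.
Matching on t1.dept_id = t2.dept_id AND t1.tag = t2.tag.
Matched pairs: 2; unmatched t1 rows kept: 4.

(Carol, NULL); (Pia, NULL); (Quinn, Eng); (Quinn, Support); (Uma, NULL); (Wendy, NULL)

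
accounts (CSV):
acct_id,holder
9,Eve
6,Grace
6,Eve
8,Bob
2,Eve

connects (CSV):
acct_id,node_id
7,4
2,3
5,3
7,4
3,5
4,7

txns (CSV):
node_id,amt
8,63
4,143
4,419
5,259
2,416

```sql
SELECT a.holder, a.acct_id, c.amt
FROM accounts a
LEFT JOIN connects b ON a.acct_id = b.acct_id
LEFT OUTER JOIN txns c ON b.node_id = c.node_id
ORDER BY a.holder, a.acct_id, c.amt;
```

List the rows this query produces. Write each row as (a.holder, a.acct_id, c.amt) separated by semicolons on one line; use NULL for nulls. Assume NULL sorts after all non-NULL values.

Evaluate left to right. First `accounts a LEFT JOIN connects b` on acct_id: 5 row(s).
Then LEFT JOIN `txns c` on node_id: each of those 5 rows is kept; rows whose b.node_id has no match in c get NULL for c's columns.

(Bob, 8, NULL); (Eve, 2, NULL); (Eve, 6, NULL); (Eve, 9, NULL); (Grace, 6, NULL)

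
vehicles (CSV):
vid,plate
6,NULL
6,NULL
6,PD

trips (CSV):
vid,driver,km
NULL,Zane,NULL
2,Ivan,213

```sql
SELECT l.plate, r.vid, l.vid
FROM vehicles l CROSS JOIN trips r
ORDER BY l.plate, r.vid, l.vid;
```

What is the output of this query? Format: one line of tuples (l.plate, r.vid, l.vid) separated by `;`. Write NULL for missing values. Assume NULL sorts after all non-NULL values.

CROSS JOIN pairs every row of `vehicles` with every row of `trips`: 3 × 2 = 6 rows.

(PD, 2, 6); (PD, NULL, 6); (NULL, 2, 6); (NULL, 2, 6); (NULL, NULL, 6); (NULL, NULL, 6)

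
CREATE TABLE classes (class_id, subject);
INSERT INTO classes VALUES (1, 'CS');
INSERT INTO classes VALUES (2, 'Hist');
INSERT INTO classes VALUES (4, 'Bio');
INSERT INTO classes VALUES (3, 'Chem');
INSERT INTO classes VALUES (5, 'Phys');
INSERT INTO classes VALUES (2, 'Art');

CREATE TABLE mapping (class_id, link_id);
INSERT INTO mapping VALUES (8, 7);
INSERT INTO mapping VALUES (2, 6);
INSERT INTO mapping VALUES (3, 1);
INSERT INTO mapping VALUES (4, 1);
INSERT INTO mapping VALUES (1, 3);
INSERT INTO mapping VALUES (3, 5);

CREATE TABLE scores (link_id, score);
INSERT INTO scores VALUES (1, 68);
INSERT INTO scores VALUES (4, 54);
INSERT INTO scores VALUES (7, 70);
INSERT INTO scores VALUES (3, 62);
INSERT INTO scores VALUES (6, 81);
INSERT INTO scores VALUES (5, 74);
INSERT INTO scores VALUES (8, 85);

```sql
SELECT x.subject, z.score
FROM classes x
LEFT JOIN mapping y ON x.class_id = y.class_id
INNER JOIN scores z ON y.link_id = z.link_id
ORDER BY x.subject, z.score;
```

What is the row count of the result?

6

Step 1 — x LEFT JOIN y on class_id → 7 row(s).
Then INNER JOIN `scores z` on link_id: keep only rows whose y.link_id appears in z.
Result: 6 row(s).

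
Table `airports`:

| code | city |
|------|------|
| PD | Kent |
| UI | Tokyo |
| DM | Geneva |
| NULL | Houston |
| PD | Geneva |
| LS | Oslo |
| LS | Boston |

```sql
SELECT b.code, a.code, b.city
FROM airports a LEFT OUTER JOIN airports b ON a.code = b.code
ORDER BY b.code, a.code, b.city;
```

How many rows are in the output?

11

LEFT JOIN keeps every row from `airports a`; unmatched rows get NULL for `airports b`'s columns.
Matching on a.code = b.code. A NULL in a compared column never satisfies the condition.
- a[0] code=PD → 2 match(es) in b → 2 row(s).
- a[1] code=UI → 1 match(es) in b → 1 row(s).
- a[2] code=DM → 1 match(es) in b → 1 row(s).
- a[3] code=NULL → no match; kept with NULLs on the b side.
- a[4] code=PD → 2 match(es) in b → 2 row(s).
- a[5] code=LS → 2 match(es) in b → 2 row(s).
- a[6] code=LS → 2 match(es) in b → 2 row(s).
Total: 10 matched + 1 padded = 11 rows.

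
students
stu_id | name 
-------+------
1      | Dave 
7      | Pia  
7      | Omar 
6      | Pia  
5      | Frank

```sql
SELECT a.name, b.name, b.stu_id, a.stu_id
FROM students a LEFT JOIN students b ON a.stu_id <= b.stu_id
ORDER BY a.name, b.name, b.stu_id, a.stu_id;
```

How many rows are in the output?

16

LEFT JOIN keeps every row from `students a`; unmatched rows get NULL for `students b`'s columns.
Matching on a.stu_id <= b.stu_id.
Matched pairs: 16; unmatched a rows kept: 0.
Total: 16 rows.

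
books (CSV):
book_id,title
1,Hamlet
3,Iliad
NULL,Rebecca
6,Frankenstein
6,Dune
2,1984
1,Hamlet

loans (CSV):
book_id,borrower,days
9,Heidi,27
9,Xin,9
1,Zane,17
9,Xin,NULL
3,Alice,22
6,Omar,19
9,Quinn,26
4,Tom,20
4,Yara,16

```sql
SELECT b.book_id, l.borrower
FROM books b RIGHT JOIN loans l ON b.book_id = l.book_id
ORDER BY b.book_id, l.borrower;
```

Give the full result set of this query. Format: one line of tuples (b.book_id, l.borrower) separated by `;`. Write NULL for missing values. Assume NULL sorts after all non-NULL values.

(1, Zane); (1, Zane); (3, Alice); (6, Omar); (6, Omar); (NULL, Heidi); (NULL, Quinn); (NULL, Tom); (NULL, Xin); (NULL, Xin); (NULL, Yara)

RIGHT JOIN keeps every row from `loans`; unmatched rows get NULL for `books`'s columns.
Matching on b.book_id = l.book_id. A NULL in a compared column never satisfies the condition.
- b[0] book_id=1 → 1 match(es) in l → 1 row(s).
- b[1] book_id=3 → 1 match(es) in l → 1 row(s).
- b[2] book_id=NULL → no match.
- b[3] book_id=6 → 1 match(es) in l → 1 row(s).
- b[4] book_id=6 → 1 match(es) in l → 1 row(s).
- b[5] book_id=2 → no match.
- b[6] book_id=1 → 1 match(es) in l → 1 row(s).
- 6 row(s) from l found no b partner → padded with NULL.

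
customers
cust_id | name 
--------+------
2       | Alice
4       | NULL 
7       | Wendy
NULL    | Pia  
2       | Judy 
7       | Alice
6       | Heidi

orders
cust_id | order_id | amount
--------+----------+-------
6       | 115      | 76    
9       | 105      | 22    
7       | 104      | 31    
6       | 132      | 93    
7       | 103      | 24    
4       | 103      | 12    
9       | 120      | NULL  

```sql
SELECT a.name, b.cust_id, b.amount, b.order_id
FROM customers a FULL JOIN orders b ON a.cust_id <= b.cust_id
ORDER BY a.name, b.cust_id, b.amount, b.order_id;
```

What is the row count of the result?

FULL OUTER JOIN keeps every row from both sides; unmatched rows get NULL for the other side's columns.
Matching on a.cust_id <= b.cust_id. A NULL in a compared column never satisfies the condition.
- a row (cust_id=2): matches 7 b row(s) → 7 output row(s).
- a row (cust_id=4): matches 7 b row(s) → 7 output row(s).
- a row (cust_id=7): matches 4 b row(s) → 4 output row(s).
- a row (cust_id=NULL): no match → kept, b columns NULL.
- a row (cust_id=2): matches 7 b row(s) → 7 output row(s).
- a row (cust_id=7): matches 4 b row(s) → 4 output row(s).
- a row (cust_id=6): matches 6 b row(s) → 6 output row(s).
Total: 35 matched + 1 padded = 36 rows.

36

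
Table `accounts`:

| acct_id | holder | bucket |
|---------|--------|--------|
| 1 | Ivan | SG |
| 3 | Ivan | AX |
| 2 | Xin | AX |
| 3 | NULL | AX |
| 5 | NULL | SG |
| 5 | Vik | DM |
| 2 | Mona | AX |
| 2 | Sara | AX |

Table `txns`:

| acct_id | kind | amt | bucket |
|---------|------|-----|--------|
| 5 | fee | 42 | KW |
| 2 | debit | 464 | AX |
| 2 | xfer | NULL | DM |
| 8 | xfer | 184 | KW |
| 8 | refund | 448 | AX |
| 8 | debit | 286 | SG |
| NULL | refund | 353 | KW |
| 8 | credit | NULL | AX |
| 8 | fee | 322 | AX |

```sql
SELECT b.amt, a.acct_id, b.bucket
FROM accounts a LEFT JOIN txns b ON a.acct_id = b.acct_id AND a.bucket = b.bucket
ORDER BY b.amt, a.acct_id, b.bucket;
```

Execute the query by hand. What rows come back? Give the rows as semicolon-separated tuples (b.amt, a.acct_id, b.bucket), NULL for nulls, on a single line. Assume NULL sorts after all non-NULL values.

LEFT JOIN keeps every row from `accounts`; unmatched rows get NULL for `txns`'s columns.
Matching on a.acct_id = b.acct_id AND a.bucket = b.bucket. A NULL in a compared column never satisfies the condition.
- acct_id=1, bucket=SG: no b row matches, row kept with b columns NULL.
- acct_id=3, bucket=AX: no b row matches, row kept with b columns NULL.
- acct_id=2, bucket=AX: 1 matching b row(s), so 1 row(s) emitted.
- acct_id=3, bucket=AX: no b row matches, row kept with b columns NULL.
- acct_id=5, bucket=SG: no b row matches, row kept with b columns NULL.
- acct_id=5, bucket=DM: no b row matches, row kept with b columns NULL.
- acct_id=2, bucket=AX: 1 matching b row(s), so 1 row(s) emitted.
- acct_id=2, bucket=AX: 1 matching b row(s), so 1 row(s) emitted.
After projecting and ordering:
b.amt | a.acct_id | b.bucket
464 | 2 | AX
464 | 2 | AX
464 | 2 | AX
NULL | 1 | NULL
NULL | 3 | NULL
NULL | 3 | NULL
NULL | 5 | NULL
NULL | 5 | NULL

(464, 2, AX); (464, 2, AX); (464, 2, AX); (NULL, 1, NULL); (NULL, 3, NULL); (NULL, 3, NULL); (NULL, 5, NULL); (NULL, 5, NULL)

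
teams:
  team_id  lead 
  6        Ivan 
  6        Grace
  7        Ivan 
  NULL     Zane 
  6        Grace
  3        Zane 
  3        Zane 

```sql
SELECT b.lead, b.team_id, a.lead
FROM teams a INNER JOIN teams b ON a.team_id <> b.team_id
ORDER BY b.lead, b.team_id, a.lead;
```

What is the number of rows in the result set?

INNER JOIN keeps only pairs where the ON condition holds.
Matching on a.team_id <> b.team_id. A NULL in a compared column never satisfies the condition.
- a[0] team_id=6 → 3 match(es) in b → 3 row(s).
- a[1] team_id=6 → 3 match(es) in b → 3 row(s).
- a[2] team_id=7 → 5 match(es) in b → 5 row(s).
- a[3] team_id=NULL → no match; dropped.
- a[4] team_id=6 → 3 match(es) in b → 3 row(s).
- a[5] team_id=3 → 4 match(es) in b → 4 row(s).
- a[6] team_id=3 → 4 match(es) in b → 4 row(s).
Total: 22 rows.

22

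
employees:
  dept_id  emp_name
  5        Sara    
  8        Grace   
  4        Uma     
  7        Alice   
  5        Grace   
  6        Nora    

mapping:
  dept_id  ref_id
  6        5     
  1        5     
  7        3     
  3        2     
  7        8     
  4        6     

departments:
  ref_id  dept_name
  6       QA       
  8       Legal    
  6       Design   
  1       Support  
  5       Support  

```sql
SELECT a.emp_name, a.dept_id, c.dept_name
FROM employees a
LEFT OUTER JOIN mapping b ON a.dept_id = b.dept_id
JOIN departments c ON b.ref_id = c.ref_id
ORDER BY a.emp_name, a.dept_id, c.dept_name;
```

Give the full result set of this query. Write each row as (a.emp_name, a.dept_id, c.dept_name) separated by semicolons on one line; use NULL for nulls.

(Alice, 7, Legal); (Nora, 6, Support); (Uma, 4, Design); (Uma, 4, QA)

Joins associate left-to-right: employees LEFT JOIN mapping on dept_id gives 7 intermediate row(s).
Then INNER JOIN `departments c` on ref_id: keep only rows whose b.ref_id appears in c.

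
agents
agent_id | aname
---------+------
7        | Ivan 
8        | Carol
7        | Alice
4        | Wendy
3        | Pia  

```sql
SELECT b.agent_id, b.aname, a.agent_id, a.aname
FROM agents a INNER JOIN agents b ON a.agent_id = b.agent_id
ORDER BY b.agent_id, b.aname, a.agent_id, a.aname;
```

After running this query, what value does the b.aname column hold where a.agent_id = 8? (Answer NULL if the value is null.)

INNER JOIN keeps only pairs where the ON condition holds.
Matching on a.agent_id = b.agent_id.
- a[0] agent_id=7 → 2 match(es) in b → 2 row(s).
- a[1] agent_id=8 → 1 match(es) in b → 1 row(s).
- a[2] agent_id=7 → 2 match(es) in b → 2 row(s).
- a[3] agent_id=4 → 1 match(es) in b → 1 row(s).
- a[4] agent_id=3 → 1 match(es) in b → 1 row(s).

Carol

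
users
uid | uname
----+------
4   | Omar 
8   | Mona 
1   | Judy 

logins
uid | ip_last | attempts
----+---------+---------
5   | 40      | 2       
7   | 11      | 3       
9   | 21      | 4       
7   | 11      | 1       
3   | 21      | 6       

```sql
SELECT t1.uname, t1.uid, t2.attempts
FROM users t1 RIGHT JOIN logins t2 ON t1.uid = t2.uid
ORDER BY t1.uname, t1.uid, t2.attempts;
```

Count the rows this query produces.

RIGHT JOIN keeps every row from `logins`; unmatched rows get NULL for `users`'s columns.
Matching on t1.uid = t2.uid.
Matched pairs: 0; unmatched t2 rows kept: 5.
Total: 0 matched + 5 padded = 5 rows.

5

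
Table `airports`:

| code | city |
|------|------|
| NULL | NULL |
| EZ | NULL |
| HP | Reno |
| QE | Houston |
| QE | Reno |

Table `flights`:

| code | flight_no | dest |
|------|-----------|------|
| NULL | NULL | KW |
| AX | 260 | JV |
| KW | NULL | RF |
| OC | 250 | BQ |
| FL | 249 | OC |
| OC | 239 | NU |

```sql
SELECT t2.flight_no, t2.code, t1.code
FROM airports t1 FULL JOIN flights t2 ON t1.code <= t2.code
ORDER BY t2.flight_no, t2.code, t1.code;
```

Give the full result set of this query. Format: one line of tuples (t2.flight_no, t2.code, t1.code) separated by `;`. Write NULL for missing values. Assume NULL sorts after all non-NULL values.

FULL OUTER JOIN keeps every row from both sides; unmatched rows get NULL for the other side's columns.
Matching on t1.code <= t2.code. A NULL in a compared column never satisfies the condition.
- t1 (code=NULL) has no partner → padded with NULL.
- t1 (code=EZ) pairs with 4 row(s) of t2.
- t1 (code=HP) pairs with 3 row(s) of t2.
- t1 (code=QE) has no partner → padded with NULL.
- t1 (code=QE) has no partner → padded with NULL.
- plus 2 unmatched t2 row(s), each kept with NULL t1 columns.

(239, OC, EZ); (239, OC, HP); (249, FL, EZ); (250, OC, EZ); (250, OC, HP); (260, AX, NULL); (NULL, KW, EZ); (NULL, KW, HP); (NULL, NULL, QE); (NULL, NULL, QE); (NULL, NULL, NULL); (NULL, NULL, NULL)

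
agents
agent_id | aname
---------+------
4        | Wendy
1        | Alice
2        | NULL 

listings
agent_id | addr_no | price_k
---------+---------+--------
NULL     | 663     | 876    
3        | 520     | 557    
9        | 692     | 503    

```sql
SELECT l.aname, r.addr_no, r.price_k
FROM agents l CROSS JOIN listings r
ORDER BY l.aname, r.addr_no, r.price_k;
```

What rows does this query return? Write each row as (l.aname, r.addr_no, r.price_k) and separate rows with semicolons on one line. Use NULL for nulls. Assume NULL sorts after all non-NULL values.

(Alice, 520, 557); (Alice, 663, 876); (Alice, 692, 503); (Wendy, 520, 557); (Wendy, 663, 876); (Wendy, 692, 503); (NULL, 520, 557); (NULL, 663, 876); (NULL, 692, 503)

CROSS JOIN pairs every row of `agents` with every row of `listings`: 3 × 3 = 9 rows.
After projecting and ordering:
l.aname | r.addr_no | r.price_k
Alice | 520 | 557
Alice | 663 | 876
Alice | 692 | 503
Wendy | 520 | 557
Wendy | 663 | 876
Wendy | 692 | 503
NULL | 520 | 557
NULL | 663 | 876
NULL | 692 | 503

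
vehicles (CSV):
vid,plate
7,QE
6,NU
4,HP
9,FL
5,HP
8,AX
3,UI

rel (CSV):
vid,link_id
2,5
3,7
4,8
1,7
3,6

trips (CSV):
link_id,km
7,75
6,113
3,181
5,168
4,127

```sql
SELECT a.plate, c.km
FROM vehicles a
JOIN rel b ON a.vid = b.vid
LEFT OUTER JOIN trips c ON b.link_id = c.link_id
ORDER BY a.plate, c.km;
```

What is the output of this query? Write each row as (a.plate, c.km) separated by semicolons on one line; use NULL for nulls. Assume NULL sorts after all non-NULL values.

(HP, NULL); (UI, 75); (UI, 113)

Joins associate left-to-right: vehicles INNER JOIN rel on vid gives 3 intermediate row(s).
Then LEFT JOIN `trips c` on link_id: each of those 3 rows is kept; rows whose b.link_id has no match in c get NULL for c's columns.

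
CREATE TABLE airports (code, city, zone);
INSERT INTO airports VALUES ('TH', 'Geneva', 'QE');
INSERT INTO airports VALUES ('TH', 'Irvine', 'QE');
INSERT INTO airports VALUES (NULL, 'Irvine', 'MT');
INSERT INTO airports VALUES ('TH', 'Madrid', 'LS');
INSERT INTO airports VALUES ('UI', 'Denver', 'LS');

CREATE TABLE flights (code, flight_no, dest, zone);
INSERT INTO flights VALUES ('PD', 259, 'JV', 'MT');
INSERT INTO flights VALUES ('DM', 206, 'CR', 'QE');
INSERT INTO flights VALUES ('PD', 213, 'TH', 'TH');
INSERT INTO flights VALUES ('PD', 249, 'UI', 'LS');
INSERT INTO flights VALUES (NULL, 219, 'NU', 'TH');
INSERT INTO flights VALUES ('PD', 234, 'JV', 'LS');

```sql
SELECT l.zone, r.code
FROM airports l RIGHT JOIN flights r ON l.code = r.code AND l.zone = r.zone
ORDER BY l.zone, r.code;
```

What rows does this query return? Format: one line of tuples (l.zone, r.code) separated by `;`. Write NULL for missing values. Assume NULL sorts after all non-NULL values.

(NULL, DM); (NULL, PD); (NULL, PD); (NULL, PD); (NULL, PD); (NULL, NULL)

RIGHT JOIN keeps every row from `flights`; unmatched rows get NULL for `airports`'s columns.
Matching on l.code = r.code AND l.zone = r.zone. A NULL in a compared column never satisfies the condition.
Matched pairs: 0; unmatched r rows kept: 6.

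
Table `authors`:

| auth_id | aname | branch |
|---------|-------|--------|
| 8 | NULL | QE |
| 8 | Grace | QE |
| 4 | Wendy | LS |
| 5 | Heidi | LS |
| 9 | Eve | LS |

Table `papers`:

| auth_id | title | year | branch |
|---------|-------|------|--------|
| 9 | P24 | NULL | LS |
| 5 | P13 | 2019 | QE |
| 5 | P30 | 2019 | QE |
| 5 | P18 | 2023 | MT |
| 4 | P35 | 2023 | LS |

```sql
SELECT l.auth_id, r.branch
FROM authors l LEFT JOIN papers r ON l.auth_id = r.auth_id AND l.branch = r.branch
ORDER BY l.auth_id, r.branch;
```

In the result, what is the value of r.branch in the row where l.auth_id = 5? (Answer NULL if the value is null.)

NULL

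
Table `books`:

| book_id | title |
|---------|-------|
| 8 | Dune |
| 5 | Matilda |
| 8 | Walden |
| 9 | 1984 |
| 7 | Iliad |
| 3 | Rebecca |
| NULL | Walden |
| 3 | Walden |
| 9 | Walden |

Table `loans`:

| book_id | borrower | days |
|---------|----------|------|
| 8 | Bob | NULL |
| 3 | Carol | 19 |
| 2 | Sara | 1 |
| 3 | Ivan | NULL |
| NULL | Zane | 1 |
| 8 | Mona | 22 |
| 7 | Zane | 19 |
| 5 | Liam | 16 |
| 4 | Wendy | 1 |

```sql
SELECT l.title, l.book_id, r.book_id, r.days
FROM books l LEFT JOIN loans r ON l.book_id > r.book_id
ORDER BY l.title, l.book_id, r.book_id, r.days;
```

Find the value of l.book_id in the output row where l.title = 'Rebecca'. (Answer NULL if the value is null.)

LEFT JOIN keeps every row from `books`; unmatched rows get NULL for `loans`'s columns.
Matching on l.book_id > r.book_id. A NULL in a compared column never satisfies the condition.
- l (book_id=8) pairs with 6 row(s) of r.
- l (book_id=5) pairs with 4 row(s) of r.
- l (book_id=8) pairs with 6 row(s) of r.
- l (book_id=9) pairs with 8 row(s) of r.
- l (book_id=7) pairs with 5 row(s) of r.
- l (book_id=3) pairs with 1 row(s) of r.
- l (book_id=NULL) has no partner → padded with NULL.
- l (book_id=3) pairs with 1 row(s) of r.
- l (book_id=9) pairs with 8 row(s) of r.

3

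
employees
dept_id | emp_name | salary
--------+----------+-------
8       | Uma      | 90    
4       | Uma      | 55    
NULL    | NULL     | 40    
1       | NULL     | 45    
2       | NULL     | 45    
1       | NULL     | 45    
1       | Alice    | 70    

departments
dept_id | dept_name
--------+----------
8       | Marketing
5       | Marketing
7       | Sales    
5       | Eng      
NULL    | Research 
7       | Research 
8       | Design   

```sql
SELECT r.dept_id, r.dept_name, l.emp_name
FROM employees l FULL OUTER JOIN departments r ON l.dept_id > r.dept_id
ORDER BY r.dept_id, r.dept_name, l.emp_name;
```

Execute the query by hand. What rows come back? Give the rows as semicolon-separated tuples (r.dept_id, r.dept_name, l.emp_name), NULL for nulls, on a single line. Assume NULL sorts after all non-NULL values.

(5, Eng, Uma); (5, Marketing, Uma); (7, Research, Uma); (7, Sales, Uma); (8, Design, NULL); (8, Marketing, NULL); (NULL, Research, NULL); (NULL, NULL, Alice); (NULL, NULL, Uma); (NULL, NULL, NULL); (NULL, NULL, NULL); (NULL, NULL, NULL); (NULL, NULL, NULL)

FULL OUTER JOIN keeps every row from both sides; unmatched rows get NULL for the other side's columns.
Matching on l.dept_id > r.dept_id. A NULL in a compared column never satisfies the condition.
Matched pairs: 4; unmatched l rows kept: 6; unmatched r rows kept: 3.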